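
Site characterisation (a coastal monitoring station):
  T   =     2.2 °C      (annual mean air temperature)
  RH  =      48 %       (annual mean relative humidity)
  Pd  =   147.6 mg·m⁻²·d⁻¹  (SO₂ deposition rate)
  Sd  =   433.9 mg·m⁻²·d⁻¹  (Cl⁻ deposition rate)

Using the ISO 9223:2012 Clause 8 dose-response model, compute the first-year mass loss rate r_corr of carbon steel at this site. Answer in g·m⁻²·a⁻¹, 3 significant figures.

r_corr = 335 g·m⁻²·a⁻¹

carbon steel: temperature factor f = +0.150·(-7.8) = -1.1700
  SO₂ term: 1.77·147.6^0.52·exp(0.02·48-1.1700) = 19.26
  Sd branch = 0.102·Sd^0.62·e^(0.033·RH+0.04·T) = 23.44 μm/a
  sum: 19.26 + 23.44 → r_corr = 42.7 μm/a
Convert to mass loss: 42.7 μm/a × 7.85 g/cm³ = 335.2 g·m⁻²·a⁻¹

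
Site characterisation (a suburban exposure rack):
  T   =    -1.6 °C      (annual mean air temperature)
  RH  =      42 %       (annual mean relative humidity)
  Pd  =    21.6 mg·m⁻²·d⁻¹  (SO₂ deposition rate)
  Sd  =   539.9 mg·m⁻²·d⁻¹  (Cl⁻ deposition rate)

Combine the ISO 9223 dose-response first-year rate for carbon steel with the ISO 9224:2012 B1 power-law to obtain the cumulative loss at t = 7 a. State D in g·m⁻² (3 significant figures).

D(7) = 488 g·m⁻²

carbon steel: T≤10 °C ⇒ hinge +0.150·(-1.6−10) = -1.7400
  sulphur-dioxide contribution → 3.557 μm/a
  chloride contribution → 18.91 μm/a
  total first-year rate 22.47 μm/a
Long-term exponent b (ISO 9224 Table 2, B1) = 0.523
  D(7) = 22.47 × 7^0.523 = 22.47 × 2.767 = 62.17 μm
  Mass loss = 62.17 μm × 7.85 g/cm³ = 488 g·m⁻²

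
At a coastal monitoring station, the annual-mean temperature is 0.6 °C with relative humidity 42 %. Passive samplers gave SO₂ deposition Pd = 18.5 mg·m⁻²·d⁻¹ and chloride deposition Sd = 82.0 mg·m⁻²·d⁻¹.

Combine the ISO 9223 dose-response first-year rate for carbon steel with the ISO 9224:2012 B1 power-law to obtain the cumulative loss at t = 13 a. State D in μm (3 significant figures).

carbon steel: temperature factor f = +0.150·(-9.4) = -1.4100
  Pd branch = 1.77·Pd^0.52·e^(0.02·RH+f) = 4.564 μm/a
  Cl⁻ term: 0.102·82.0^0.62·exp(0.033·42+0.04·0.6) = 6.42
  r_corr = 4.564 + 6.42 = 10.98 μm/a
ISO 9224: D(t) = r_corr · t^b with b = 0.523 (carbon steel, B1)
  D(13) = 10.98 × 13^0.523 = 10.98 × 3.825 = 42.01 μm

D(13) = 42.0 μm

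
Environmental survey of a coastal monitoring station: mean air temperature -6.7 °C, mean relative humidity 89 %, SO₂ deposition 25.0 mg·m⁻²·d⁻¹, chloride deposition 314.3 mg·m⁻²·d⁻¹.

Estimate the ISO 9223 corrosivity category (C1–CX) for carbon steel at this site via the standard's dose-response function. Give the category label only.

carbon steel: f(T) = +0.150·(T−10) [T≤10 °C] = -2.5050
  Pd branch = 1.77·Pd^0.52·e^(0.02·RH+f) = 4.571 μm/a
  Sd branch = 0.102·Sd^0.62·e^(0.033·RH+0.04·T) = 52.01 μm/a
  r_corr = 4.571 + 52.01 = 56.58 μm/a
Category bounds: 50…80 μm/a bracket r_corr ⇒ C4

C4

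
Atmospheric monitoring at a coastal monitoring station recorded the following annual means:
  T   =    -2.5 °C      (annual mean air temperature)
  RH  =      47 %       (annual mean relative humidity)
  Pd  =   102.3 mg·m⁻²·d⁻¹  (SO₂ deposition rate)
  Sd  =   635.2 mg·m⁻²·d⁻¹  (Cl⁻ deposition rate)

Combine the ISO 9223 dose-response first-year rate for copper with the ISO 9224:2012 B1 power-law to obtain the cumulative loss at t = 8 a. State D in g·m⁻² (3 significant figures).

copper: temperature factor f = +0.126·(-12.5) = -1.5750
  sulphur-dioxide contribution → 0.0585 μm/a
  chloride contribution → 0.2813 μm/a
  total first-year rate 0.3398 μm/a
Power-law: D(8) = r_corr · 8^0.667
  D(8) = 0.3398 × 8^0.667 = 0.3398 × 4.003 = 1.36 μm
  Mass loss = 1.36 μm × 8.96 g/cm³ = 12.19 g·m⁻²

D(8) = 12.2 g·m⁻²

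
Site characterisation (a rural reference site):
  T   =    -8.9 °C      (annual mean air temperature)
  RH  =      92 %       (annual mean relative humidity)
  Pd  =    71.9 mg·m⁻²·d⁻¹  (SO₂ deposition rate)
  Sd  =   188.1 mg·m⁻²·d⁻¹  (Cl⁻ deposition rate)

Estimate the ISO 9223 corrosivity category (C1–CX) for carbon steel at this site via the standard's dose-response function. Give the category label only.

C3

carbon steel: temperature factor f = +0.150·(-18.9) = -2.8350
  sulphur-dioxide contribution → 6.044 μm/a
  chloride contribution → 38.25 μm/a
  ⇒ r_corr(carbon steel) = 44.29 μm/a
Category bounds: 25…50 μm/a bracket r_corr ⇒ C3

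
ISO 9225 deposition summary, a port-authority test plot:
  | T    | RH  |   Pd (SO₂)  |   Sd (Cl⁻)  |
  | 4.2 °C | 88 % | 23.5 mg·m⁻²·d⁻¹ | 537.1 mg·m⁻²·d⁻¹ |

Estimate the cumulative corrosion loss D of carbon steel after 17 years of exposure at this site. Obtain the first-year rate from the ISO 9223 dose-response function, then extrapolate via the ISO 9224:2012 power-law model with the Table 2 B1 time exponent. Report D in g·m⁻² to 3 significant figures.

D(17) = 4.52e+03 g·m⁻²

carbon steel: f(T) = +0.150·(T−10) [T≤10 °C] = -0.8700
  sulphur-dioxide contribution → 22.26 μm/a
  chloride contribution → 108.5 μm/a
  ⇒ r_corr(carbon steel) = 130.7 μm/a
ISO 9224: D(t) = r_corr · t^b with b = 0.523 (carbon steel, B1)
  D(17) = 130.7 × 17^0.523 = 130.7 × 4.401 = 575.4 μm
  Mass loss = 575.4 μm × 7.85 g/cm³ = 4517 g·m⁻²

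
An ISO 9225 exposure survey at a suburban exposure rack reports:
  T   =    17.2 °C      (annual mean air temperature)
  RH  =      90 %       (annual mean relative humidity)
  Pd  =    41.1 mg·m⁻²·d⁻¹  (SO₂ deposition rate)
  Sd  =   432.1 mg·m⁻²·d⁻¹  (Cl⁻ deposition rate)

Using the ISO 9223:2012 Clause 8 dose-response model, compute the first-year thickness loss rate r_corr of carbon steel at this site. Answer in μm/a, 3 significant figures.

r_corr = 220 μm/a

carbon steel: temperature factor f = -0.054·(7.2) = -0.3888
  SO₂ term: 1.77·41.1^0.52·exp(0.02·90-0.3888) = 50.12
  Sd branch = 0.102·Sd^0.62·e^(0.033·RH+0.04·T) = 170.3 μm/a
  sum: 50.12 + 170.3 → r_corr = 220.5 μm/a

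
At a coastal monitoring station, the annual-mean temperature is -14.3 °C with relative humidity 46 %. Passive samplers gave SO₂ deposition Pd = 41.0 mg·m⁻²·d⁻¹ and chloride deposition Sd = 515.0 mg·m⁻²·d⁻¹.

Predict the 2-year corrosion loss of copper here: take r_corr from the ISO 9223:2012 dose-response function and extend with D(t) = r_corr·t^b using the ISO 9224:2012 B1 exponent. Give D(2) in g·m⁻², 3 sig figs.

D(2) = 2.19 g·m⁻²

copper: f(T) = +0.126·(T−10) [T≤10 °C] = -3.0618
  SO₂ term: 0.0053·41.0^0.26·exp(0.059·46-3.0618) = 0.00983
  Cl⁻ term: 0.01025·515.0^0.27·exp(0.036·46+0.049·-14.3) = 0.1438
  r_corr = 0.00983 + 0.1438 = 0.1536 μm/a
ISO 9224: D(t) = r_corr · t^b with b = 0.667 (copper, B1)
  D(2) = 0.1536 × 2^0.667 = 0.1536 × 1.588 = 0.2439 μm
  Mass loss = 0.2439 μm × 8.96 g/cm³ = 2.186 g·m⁻²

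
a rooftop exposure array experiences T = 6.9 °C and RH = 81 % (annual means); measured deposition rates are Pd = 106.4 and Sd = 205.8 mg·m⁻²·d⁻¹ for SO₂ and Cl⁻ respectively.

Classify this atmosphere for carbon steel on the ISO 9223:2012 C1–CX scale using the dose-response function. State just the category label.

C5

carbon steel: f(T) = +0.150·(T−10) [T≤10 °C] = -0.4650
  Pd branch = 1.77·Pd^0.52·e^(0.02·RH+f) = 63.62 μm/a
  Sd branch = 0.102·Sd^0.62·e^(0.033·RH+0.04·T) = 52.93 μm/a
  r_corr = 63.62 + 52.93 = 116.5 μm/a
117 μm/a falls in (80, 200] for carbon steel → category C5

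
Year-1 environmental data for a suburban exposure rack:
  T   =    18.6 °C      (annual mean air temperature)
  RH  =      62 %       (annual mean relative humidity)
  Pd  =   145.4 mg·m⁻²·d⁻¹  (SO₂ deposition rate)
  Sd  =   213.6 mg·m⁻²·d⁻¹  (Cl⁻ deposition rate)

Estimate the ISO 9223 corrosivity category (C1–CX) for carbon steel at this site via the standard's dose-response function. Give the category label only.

carbon steel: T>10 °C ⇒ hinge -0.054·(18.6−10) = -0.4644
  SO₂ term: 1.77·145.4^0.52·exp(0.02·62-0.4644) = 51.21
  Sd branch = 0.102·Sd^0.62·e^(0.033·RH+0.04·T) = 46.2 μm/a
  r_corr = 51.21 + 46.2 = 97.41 μm/a
ISO 9223 Table 2 (carbon steel): 80 < 97.4 ≤ 200 μm/a ⇒ C5

C5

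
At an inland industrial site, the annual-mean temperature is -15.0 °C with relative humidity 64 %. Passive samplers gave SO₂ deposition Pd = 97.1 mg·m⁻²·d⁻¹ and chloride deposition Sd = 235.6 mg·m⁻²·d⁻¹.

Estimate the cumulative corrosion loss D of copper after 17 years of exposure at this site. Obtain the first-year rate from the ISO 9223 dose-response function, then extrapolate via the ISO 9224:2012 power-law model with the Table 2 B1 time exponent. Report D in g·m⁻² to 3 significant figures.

copper: temperature factor f = +0.126·(-25.0) = -3.1500
  SO₂ term: 0.0053·97.1^0.26·exp(0.059·64-3.1500) = 0.03257
  Sd branch = 0.01025·Sd^0.27·e^(0.036·RH+0.049·T) = 0.2151 μm/a
  sum: 0.03257 + 0.2151 → r_corr = 0.2477 μm/a
ISO 9224: D(t) = r_corr · t^b with b = 0.667 (copper, B1)
  D(17) = 0.2477 × 17^0.667 = 0.2477 × 6.618 = 1.639 μm
  Mass loss = 1.639 μm × 8.96 g/cm³ = 14.68 g·m⁻²

D(17) = 14.7 g·m⁻²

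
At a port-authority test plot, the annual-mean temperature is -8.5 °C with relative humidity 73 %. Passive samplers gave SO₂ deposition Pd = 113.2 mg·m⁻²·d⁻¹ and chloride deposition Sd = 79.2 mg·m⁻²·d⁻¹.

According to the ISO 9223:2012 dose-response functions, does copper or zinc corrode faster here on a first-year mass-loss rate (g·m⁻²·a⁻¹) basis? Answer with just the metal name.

zinc

copper: T≤10 °C ⇒ hinge +0.126·(-8.5−10) = -2.3310
  SO₂ term: 0.0053·113.2^0.26·exp(0.059·73-2.3310) = 0.1308
  Cl⁻ term: 0.01025·79.2^0.27·exp(0.036·73+0.049·-8.5) = 0.3047
  r_corr = 0.1308 + 0.3047 = 0.4354 μm/a
  mass loss = 0.4354 μm/a × 8.96 g/cm³ = 3.901 g·m⁻²·a⁻¹
zinc: f(T) = +0.038·(T−10) [T≤10 °C] = -0.7030
  Pd branch = 0.0129·Pd^0.44·e^(0.046·RH+f) = 1.47 μm/a
  Cl⁻ term: 0.0175·79.2^0.57·exp(0.008·73+0.085·-8.5) = 0.1841
  r_corr = 1.47 + 0.1841 = 1.654 μm/a
  mass loss = 1.654 μm/a × 7.14 g/cm³ = 11.81 g·m⁻²·a⁻¹
Ordering by g·m⁻²·a⁻¹: zinc (11.8) > copper (3.9)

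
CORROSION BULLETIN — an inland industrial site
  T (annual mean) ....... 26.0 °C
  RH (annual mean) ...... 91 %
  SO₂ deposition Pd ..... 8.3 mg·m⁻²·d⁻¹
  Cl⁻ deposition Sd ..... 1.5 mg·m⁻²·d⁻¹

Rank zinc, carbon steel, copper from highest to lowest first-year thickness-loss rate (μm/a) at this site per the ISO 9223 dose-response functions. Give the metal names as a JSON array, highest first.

zinc: temperature factor f = -0.071·(16.0) = -1.1360
  SO₂ term: 0.0129·8.3^0.44·exp(0.046·91-1.1360) = 0.6912
  Sd branch = 0.0175·Sd^0.57·e^(0.008·RH+0.085·T) = 0.4163 μm/a
  r_corr = 0.6912 + 0.4163 = 1.107 μm/a
carbon steel: temperature factor f = -0.054·(16.0) = -0.8640
  Pd branch = 1.77·Pd^0.52·e^(0.02·RH+f) = 13.84 μm/a
  Cl⁻ term: 0.102·1.5^0.62·exp(0.033·91+0.04·26.0) = 7.475
  sum: 13.84 + 7.475 → r_corr = 21.31 μm/a
copper: temperature factor f = -0.080·(16.0) = -1.2800
  Pd branch = 0.0053·Pd^0.26·e^(0.059·RH+f) = 0.5484 μm/a
  Sd branch = 0.01025·Sd^0.27·e^(0.036·RH+0.049·T) = 1.082 μm/a
  sum: 0.5484 + 1.082 → r_corr = 1.631 μm/a
Ordering by μm/a: carbon steel (21.3) > copper (1.63) > zinc (1.11)

["carbon steel", "copper", "zinc"]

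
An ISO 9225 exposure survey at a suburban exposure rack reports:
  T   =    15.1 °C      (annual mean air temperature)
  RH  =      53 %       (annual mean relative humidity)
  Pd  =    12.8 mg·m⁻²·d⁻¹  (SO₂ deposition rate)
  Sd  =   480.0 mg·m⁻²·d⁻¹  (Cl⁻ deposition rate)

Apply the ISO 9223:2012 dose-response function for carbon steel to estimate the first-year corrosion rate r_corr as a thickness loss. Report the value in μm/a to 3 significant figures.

r_corr = 63.9 μm/a

carbon steel: f(T) = -0.054·(T−10) [T>10 °C] = -0.2754
  sulphur-dioxide contribution → 14.6 μm/a
  chloride contribution → 49.3 μm/a
  ⇒ r_corr(carbon steel) = 63.91 μm/a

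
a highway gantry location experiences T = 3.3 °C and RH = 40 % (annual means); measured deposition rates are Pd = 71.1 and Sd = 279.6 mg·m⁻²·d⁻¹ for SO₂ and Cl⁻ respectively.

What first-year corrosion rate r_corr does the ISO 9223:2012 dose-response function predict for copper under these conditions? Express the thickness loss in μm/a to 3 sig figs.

copper: temperature factor f = +0.126·(-6.7) = -0.8442
  SO₂ term: 0.0053·71.1^0.26·exp(0.059·40-0.8442) = 0.07312
  Sd branch = 0.01025·Sd^0.27·e^(0.036·RH+0.049·T) = 0.2328 μm/a
  sum: 0.07312 + 0.2328 → r_corr = 0.3059 μm/a

r_corr = 0.306 μm/a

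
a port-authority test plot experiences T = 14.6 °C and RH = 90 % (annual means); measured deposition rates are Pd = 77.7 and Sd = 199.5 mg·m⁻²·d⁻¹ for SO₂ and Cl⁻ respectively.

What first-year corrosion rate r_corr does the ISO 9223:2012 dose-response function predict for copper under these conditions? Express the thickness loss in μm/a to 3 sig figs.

copper: f(T) = -0.080·(T−10) [T>10 °C] = -0.3680
  Pd branch = 0.0053·Pd^0.26·e^(0.059·RH+f) = 2.302 μm/a
  Sd branch = 0.01025·Sd^0.27·e^(0.036·RH+0.049·T) = 2.236 μm/a
  r_corr = 2.302 + 2.236 = 4.538 μm/a

r_corr = 4.54 μm/a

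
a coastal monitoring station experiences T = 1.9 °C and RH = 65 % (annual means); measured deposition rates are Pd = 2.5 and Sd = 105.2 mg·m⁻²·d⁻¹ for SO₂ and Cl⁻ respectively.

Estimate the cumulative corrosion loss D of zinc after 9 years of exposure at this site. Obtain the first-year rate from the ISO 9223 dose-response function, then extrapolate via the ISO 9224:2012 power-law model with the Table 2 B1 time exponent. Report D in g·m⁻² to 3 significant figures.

zinc: f(T) = +0.038·(T−10) [T≤10 °C] = -0.3078
  Pd branch = 0.0129·Pd^0.44·e^(0.046·RH+f) = 0.2822 μm/a
  Sd branch = 0.0175·Sd^0.57·e^(0.008·RH+0.085·T) = 0.4915 μm/a
  r_corr = 0.2822 + 0.4915 = 0.7737 μm/a
ISO 9224: D(t) = r_corr · t^b with b = 0.813 (zinc, B1)
  D(9) = 0.7737 × 9^0.813 = 0.7737 × 5.968 = 4.617 μm
  Mass loss = 4.617 μm × 7.14 g/cm³ = 32.97 g·m⁻²

D(9) = 33.0 g·m⁻²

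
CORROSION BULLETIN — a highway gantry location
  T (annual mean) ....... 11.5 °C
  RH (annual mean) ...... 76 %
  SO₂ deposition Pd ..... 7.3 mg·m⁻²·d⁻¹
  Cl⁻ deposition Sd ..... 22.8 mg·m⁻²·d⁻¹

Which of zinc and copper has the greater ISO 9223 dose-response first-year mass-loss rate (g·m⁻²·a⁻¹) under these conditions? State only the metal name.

copper

zinc: temperature factor f = -0.071·(1.5) = -0.1065
  Pd branch = 0.0129·Pd^0.44·e^(0.046·RH+f) = 0.9173 μm/a
  Sd branch = 0.0175·Sd^0.57·e^(0.008·RH+0.085·T) = 0.5077 μm/a
  sum: 0.9173 + 0.5077 → r_corr = 1.425 μm/a
  mass loss = 1.425 μm/a × 7.14 g/cm³ = 10.17 g·m⁻²·a⁻¹
copper: f(T) = -0.080·(T−10) [T>10 °C] = -0.1200
  Pd branch = 0.0053·Pd^0.26·e^(0.059·RH+f) = 0.6982 μm/a
  Sd branch = 0.01025·Sd^0.27·e^(0.036·RH+0.049·T) = 0.6461 μm/a
  sum: 0.6982 + 0.6461 → r_corr = 1.344 μm/a
  mass loss = 1.344 μm/a × 8.96 g/cm³ = 12.05 g·m⁻²·a⁻¹
Ordering by g·m⁻²·a⁻¹: copper (12) > zinc (10.2)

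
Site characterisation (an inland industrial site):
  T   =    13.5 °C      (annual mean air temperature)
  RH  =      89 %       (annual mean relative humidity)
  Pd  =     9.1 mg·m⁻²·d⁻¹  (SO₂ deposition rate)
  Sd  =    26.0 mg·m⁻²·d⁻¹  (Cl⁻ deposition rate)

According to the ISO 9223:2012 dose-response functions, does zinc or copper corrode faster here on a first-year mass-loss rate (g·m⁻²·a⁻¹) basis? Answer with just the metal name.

copper

zinc: T>10 °C ⇒ hinge -0.071·(13.5−10) = -0.2485
  sulphur-dioxide contribution → 1.595 μm/a
  chloride contribution → 0.7197 μm/a
  ⇒ r_corr(zinc) = 2.314 μm/a
  mass loss = 2.314 μm/a × 7.14 g/cm³ = 16.52 g·m⁻²·a⁻¹
copper: temperature factor f = -0.080·(3.5) = -0.2800
  sulphur-dioxide contribution → 1.357 μm/a
  chloride contribution → 1.179 μm/a
  total first-year rate 2.536 μm/a
  mass loss = 2.536 μm/a × 8.96 g/cm³ = 22.72 g·m⁻²·a⁻¹
Ordering by g·m⁻²·a⁻¹: copper (22.7) > zinc (16.5)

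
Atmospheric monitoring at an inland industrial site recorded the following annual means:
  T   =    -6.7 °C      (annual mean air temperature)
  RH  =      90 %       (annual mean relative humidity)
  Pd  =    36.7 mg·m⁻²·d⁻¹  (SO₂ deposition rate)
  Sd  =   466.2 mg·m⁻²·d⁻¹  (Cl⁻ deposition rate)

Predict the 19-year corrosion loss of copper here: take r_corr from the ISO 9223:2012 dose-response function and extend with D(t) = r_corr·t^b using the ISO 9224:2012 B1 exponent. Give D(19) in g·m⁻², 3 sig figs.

D(19) = 84.6 g·m⁻²

copper: T≤10 °C ⇒ hinge +0.126·(-6.7−10) = -2.1042
  Pd branch = 0.0053·Pd^0.26·e^(0.059·RH+f) = 0.3337 μm/a
  Sd branch = 0.01025·Sd^0.27·e^(0.036·RH+0.049·T) = 0.9903 μm/a
  sum: 0.3337 + 0.9903 → r_corr = 1.324 μm/a
Power-law: D(19) = r_corr · 19^0.667
  D(19) = 1.324 × 19^0.667 = 1.324 × 7.127 = 9.437 μm
  Mass loss = 9.437 μm × 8.96 g/cm³ = 84.55 g·m⁻²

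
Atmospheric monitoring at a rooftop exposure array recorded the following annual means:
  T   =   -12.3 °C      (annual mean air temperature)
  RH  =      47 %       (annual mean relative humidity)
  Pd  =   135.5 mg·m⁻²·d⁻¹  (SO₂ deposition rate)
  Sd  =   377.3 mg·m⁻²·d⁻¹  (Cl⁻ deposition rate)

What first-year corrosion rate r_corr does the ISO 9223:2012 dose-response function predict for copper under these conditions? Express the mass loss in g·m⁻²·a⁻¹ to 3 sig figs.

copper: T≤10 °C ⇒ hinge +0.126·(-12.3−10) = -2.8098
  SO₂ term: 0.0053·135.5^0.26·exp(0.059·47-2.8098) = 0.01831
  Sd branch = 0.01025·Sd^0.27·e^(0.036·RH+0.049·T) = 0.1512 μm/a
  sum: 0.01831 + 0.1512 → r_corr = 0.1695 μm/a
Convert to mass loss: 0.1695 μm/a × 8.96 g/cm³ = 1.519 g·m⁻²·a⁻¹

r_corr = 1.52 g·m⁻²·a⁻¹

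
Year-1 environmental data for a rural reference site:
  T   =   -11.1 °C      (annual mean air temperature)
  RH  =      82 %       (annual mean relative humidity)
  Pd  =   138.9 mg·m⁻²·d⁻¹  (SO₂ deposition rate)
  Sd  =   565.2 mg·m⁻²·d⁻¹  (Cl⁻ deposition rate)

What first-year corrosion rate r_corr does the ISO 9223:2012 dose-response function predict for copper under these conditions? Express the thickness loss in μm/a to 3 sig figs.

copper: f(T) = +0.126·(T−10) [T≤10 °C] = -2.6586
  Pd branch = 0.0053·Pd^0.26·e^(0.059·RH+f) = 0.169 μm/a
  Sd branch = 0.01025·Sd^0.27·e^(0.036·RH+0.049·T) = 0.6304 μm/a
  sum: 0.169 + 0.6304 → r_corr = 0.7994 μm/a

r_corr = 0.799 μm/a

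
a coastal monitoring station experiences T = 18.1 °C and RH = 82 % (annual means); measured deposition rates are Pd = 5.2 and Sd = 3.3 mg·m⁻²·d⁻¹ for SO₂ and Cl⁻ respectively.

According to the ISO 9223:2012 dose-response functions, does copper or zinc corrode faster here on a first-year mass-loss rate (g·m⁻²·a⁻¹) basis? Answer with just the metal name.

copper

copper: temperature factor f = -0.080·(8.1) = -0.6480
  sulphur-dioxide contribution → 0.5372 μm/a
  chloride contribution → 0.6576 μm/a
  total first-year rate 1.195 μm/a
  mass loss = 1.195 μm/a × 8.96 g/cm³ = 10.7 g·m⁻²·a⁻¹
zinc: T>10 °C ⇒ hinge -0.071·(18.1−10) = -0.5751
  sulphur-dioxide contribution → 0.6517 μm/a
  chloride contribution → 0.3102 μm/a
  total first-year rate 0.9619 μm/a
  mass loss = 0.9619 μm/a × 7.14 g/cm³ = 6.868 g·m⁻²·a⁻¹
Ordering by g·m⁻²·a⁻¹: copper (10.7) > zinc (6.87)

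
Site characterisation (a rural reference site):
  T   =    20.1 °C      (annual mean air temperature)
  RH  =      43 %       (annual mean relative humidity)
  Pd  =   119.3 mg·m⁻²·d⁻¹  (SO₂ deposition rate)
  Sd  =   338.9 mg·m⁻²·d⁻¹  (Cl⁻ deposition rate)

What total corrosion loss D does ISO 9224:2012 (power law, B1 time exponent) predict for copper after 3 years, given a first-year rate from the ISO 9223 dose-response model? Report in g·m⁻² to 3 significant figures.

copper: temperature factor f = -0.080·(10.1) = -0.8080
  SO₂ term: 0.0053·119.3^0.26·exp(0.059·43-0.8080) = 0.1035
  Sd branch = 0.01025·Sd^0.27·e^(0.036·RH+0.049·T) = 0.6221 μm/a
  sum: 0.1035 + 0.6221 → r_corr = 0.7256 μm/a
Power-law: D(3) = r_corr · 3^0.667
  D(3) = 0.7256 × 3^0.667 = 0.7256 × 2.081 = 1.51 μm
  Mass loss = 1.51 μm × 8.96 g/cm³ = 13.53 g·m⁻²

D(3) = 13.5 g·m⁻²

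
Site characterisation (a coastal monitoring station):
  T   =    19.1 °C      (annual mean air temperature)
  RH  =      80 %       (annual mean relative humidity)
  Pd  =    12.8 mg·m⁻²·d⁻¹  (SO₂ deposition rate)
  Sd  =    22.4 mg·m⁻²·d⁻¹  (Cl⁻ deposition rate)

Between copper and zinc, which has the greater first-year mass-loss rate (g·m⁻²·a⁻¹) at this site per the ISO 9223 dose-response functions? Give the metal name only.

copper: f(T) = -0.080·(T−10) [T>10 °C] = -0.7280
  SO₂ term: 0.0053·12.8^0.26·exp(0.059·80-0.7280) = 0.557
  Sd branch = 0.01025·Sd^0.27·e^(0.036·RH+0.049·T) = 1.078 μm/a
  r_corr = 0.557 + 1.078 = 1.635 μm/a
  mass loss = 1.635 μm/a × 8.96 g/cm³ = 14.65 g·m⁻²·a⁻¹
zinc: T>10 °C ⇒ hinge -0.071·(19.1−10) = -0.6461
  SO₂ term: 0.0129·12.8^0.44·exp(0.046·80-0.6461) = 0.8229
  Sd branch = 0.0175·Sd^0.57·e^(0.008·RH+0.085·T) = 0.9902 μm/a
  r_corr = 0.8229 + 0.9902 = 1.813 μm/a
  mass loss = 1.813 μm/a × 7.14 g/cm³ = 12.95 g·m⁻²·a⁻¹
Ordering by g·m⁻²·a⁻¹: copper (14.6) > zinc (12.9)

copper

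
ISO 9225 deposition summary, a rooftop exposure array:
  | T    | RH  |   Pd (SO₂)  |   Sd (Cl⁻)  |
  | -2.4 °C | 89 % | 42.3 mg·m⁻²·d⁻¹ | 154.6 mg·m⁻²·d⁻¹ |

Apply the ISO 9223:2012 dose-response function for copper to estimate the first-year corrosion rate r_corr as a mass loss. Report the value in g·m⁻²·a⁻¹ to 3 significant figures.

copper: T≤10 °C ⇒ hinge +0.126·(-2.4−10) = -1.5624
  Pd branch = 0.0053·Pd^0.26·e^(0.059·RH+f) = 0.5611 μm/a
  Sd branch = 0.01025·Sd^0.27·e^(0.036·RH+0.049·T) = 0.8754 μm/a
  r_corr = 0.5611 + 0.8754 = 1.437 μm/a
Convert to mass loss: 1.437 μm/a × 8.96 g/cm³ = 12.87 g·m⁻²·a⁻¹

r_corr = 12.9 g·m⁻²·a⁻¹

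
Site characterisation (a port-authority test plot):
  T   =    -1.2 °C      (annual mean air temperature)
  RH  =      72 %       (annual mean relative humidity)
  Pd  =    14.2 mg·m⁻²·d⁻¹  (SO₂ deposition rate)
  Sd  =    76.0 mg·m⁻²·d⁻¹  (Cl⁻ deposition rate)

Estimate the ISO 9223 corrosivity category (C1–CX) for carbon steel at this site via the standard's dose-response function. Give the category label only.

carbon steel: T≤10 °C ⇒ hinge +0.150·(-1.2−10) = -1.6800
  SO₂ term: 1.77·14.2^0.52·exp(0.02·72-1.6800) = 5.533
  Sd branch = 0.102·Sd^0.62·e^(0.033·RH+0.04·T) = 15.34 μm/a
  r_corr = 5.533 + 15.34 = 20.87 μm/a
Category bounds: 1.3…25 μm/a bracket r_corr ⇒ C2

C2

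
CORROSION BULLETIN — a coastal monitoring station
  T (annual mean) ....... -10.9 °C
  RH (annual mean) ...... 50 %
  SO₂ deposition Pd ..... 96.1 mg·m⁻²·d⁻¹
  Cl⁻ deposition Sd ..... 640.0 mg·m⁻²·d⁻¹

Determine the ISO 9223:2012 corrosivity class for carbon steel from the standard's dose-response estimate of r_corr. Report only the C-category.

carbon steel: f(T) = +0.150·(T−10) [T≤10 °C] = -3.1350
  sulphur-dioxide contribution → 2.248 μm/a
  chloride contribution → 18.87 μm/a
  ⇒ r_corr(carbon steel) = 21.11 μm/a
Category bounds: 1.3…25 μm/a bracket r_corr ⇒ C2

C2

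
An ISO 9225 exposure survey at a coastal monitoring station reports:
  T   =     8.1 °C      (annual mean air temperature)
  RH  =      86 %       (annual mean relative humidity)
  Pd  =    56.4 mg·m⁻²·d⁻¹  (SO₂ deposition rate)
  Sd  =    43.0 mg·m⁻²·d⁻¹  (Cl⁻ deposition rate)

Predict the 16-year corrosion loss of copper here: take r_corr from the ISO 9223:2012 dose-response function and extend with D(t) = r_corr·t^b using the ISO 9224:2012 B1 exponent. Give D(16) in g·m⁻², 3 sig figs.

copper: f(T) = +0.126·(T−10) [T≤10 °C] = -0.2394
  SO₂ term: 0.0053·56.4^0.26·exp(0.059·86-0.2394) = 1.902
  Cl⁻ term: 0.01025·43.0^0.27·exp(0.036·86+0.049·8.1) = 0.9305
  sum: 1.902 + 0.9305 → r_corr = 2.833 μm/a
Power-law: D(16) = r_corr · 16^0.667
  D(16) = 2.833 × 16^0.667 = 2.833 × 6.355 = 18 μm
  Mass loss = 18 μm × 8.96 g/cm³ = 161.3 g·m⁻²

D(16) = 161 g·m⁻²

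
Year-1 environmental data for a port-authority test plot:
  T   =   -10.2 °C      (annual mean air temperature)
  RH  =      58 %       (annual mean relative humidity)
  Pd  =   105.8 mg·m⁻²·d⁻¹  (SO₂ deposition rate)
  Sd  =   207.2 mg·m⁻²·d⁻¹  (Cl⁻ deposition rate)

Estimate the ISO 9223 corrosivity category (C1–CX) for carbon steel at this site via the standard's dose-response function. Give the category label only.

carbon steel: f(T) = +0.150·(T−10) [T≤10 °C] = -3.0300
  SO₂ term: 1.77·105.8^0.52·exp(0.02·58-3.0300) = 3.08
  Sd branch = 0.102·Sd^0.62·e^(0.033·RH+0.04·T) = 12.55 μm/a
  r_corr = 3.08 + 12.55 = 15.63 μm/a
15.6 μm/a falls in (1.3, 25] for carbon steel → category C2

C2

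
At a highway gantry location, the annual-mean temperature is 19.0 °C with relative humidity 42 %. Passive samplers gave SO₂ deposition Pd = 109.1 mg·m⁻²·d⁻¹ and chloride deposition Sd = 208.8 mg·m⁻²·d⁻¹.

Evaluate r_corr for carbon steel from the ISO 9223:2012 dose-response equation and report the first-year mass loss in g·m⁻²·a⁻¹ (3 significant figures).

r_corr = 415 g·m⁻²·a⁻¹

carbon steel: T>10 °C ⇒ hinge -0.054·(19.0−10) = -0.4860
  SO₂ term: 1.77·109.1^0.52·exp(0.02·42-0.4860) = 28.93
  Sd branch = 0.102·Sd^0.62·e^(0.033·RH+0.04·T) = 23.92 μm/a
  sum: 28.93 + 23.92 → r_corr = 52.86 μm/a
Convert to mass loss: 52.86 μm/a × 7.85 g/cm³ = 414.9 g·m⁻²·a⁻¹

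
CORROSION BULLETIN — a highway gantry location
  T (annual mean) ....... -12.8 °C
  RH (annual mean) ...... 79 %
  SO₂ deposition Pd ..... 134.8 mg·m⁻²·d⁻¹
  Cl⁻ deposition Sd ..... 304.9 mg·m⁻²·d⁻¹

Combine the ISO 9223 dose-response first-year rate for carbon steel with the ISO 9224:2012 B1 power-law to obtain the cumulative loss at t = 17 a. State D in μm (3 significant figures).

D(17) = 142 μm

carbon steel: T≤10 °C ⇒ hinge +0.150·(-12.8−10) = -3.4200
  sulphur-dioxide contribution → 3.6 μm/a
  chloride contribution → 28.75 μm/a
  ⇒ r_corr(carbon steel) = 32.35 μm/a
Power-law: D(17) = r_corr · 17^0.523
  D(17) = 32.35 × 17^0.523 = 32.35 × 4.401 = 142.4 μm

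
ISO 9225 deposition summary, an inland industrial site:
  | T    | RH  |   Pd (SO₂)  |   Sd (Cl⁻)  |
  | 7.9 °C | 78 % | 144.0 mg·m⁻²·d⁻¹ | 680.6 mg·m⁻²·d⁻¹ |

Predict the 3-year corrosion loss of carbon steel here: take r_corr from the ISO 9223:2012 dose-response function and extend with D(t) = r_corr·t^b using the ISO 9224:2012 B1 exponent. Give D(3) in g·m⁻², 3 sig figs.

D(3) = 2.60e+03 g·m⁻²

carbon steel: temperature factor f = +0.150·(-2.1) = -0.3150
  Pd branch = 1.77·Pd^0.52·e^(0.02·RH+f) = 81.47 μm/a
  Cl⁻ term: 0.102·680.6^0.62·exp(0.033·78+0.04·7.9) = 104.7
  r_corr = 81.47 + 104.7 = 186.2 μm/a
Power-law: D(3) = r_corr · 3^0.523
  D(3) = 186.2 × 3^0.523 = 186.2 × 1.776 = 330.8 μm
  Mass loss = 330.8 μm × 7.85 g/cm³ = 2597 g·m⁻²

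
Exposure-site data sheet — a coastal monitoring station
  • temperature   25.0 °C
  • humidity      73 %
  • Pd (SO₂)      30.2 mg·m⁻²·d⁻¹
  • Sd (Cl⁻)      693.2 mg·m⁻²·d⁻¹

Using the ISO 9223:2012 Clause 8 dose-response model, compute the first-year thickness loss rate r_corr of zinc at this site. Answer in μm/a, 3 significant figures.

zinc: temperature factor f = -0.071·(15.0) = -1.0650
  SO₂ term: 0.0129·30.2^0.44·exp(0.046·73-1.0650) = 0.5723
  Sd branch = 0.0175·Sd^0.57·e^(0.008·RH+0.085·T) = 10.94 μm/a
  sum: 0.5723 + 10.94 → r_corr = 11.51 μm/a

r_corr = 11.5 μm/a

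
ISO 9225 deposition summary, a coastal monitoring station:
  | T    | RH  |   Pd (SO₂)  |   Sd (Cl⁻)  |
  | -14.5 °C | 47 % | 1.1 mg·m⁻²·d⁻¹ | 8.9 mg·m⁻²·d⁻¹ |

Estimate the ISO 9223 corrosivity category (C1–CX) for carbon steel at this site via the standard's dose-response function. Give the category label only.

carbon steel: T≤10 °C ⇒ hinge +0.150·(-14.5−10) = -3.6750
  sulphur-dioxide contribution → 0.1207 μm/a
  chloride contribution → 1.045 μm/a
  ⇒ r_corr(carbon steel) = 1.165 μm/a
Category bounds: 0…1.3 μm/a bracket r_corr ⇒ C1

C1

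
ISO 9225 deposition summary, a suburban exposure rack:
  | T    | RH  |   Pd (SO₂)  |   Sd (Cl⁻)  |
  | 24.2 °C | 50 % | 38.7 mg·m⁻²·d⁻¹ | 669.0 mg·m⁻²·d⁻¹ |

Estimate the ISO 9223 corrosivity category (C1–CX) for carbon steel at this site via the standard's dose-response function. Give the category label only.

carbon steel: f(T) = -0.054·(T−10) [T>10 °C] = -0.7668
  sulphur-dioxide contribution → 14.96 μm/a
  chloride contribution → 78.95 μm/a
  ⇒ r_corr(carbon steel) = 93.91 μm/a
93.9 μm/a falls in (80, 200] for carbon steel → category C5

C5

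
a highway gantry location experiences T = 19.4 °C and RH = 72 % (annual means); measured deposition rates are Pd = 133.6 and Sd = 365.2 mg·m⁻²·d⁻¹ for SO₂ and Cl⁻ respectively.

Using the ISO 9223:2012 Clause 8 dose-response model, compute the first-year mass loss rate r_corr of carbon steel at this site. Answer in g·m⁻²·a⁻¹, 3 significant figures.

r_corr = 1.18e+03 g·m⁻²·a⁻¹

carbon steel: f(T) = -0.054·(T−10) [T>10 °C] = -0.5076
  sulphur-dioxide contribution → 57.32 μm/a
  chloride contribution → 92.53 μm/a
  total first-year rate 149.8 μm/a
Convert to mass loss: 149.8 μm/a × 7.85 g/cm³ = 1176 g·m⁻²·a⁻¹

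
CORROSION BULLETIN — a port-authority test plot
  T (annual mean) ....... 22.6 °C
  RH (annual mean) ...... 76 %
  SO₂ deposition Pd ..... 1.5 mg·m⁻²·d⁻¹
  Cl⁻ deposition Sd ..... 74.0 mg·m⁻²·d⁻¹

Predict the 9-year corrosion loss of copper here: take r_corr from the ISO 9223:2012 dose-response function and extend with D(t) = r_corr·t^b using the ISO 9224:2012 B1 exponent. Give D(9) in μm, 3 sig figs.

D(9) = 7.45 μm

copper: T>10 °C ⇒ hinge -0.080·(22.6−10) = -1.0080
  SO₂ term: 0.0053·1.5^0.26·exp(0.059·76-1.0080) = 0.1904
  Cl⁻ term: 0.01025·74.0^0.27·exp(0.036·76+0.049·22.6) = 1.53
  sum: 0.1904 + 1.53 → r_corr = 1.72 μm/a
Power-law: D(9) = r_corr · 9^0.667
  D(9) = 1.72 × 9^0.667 = 1.72 × 4.33 = 7.448 μm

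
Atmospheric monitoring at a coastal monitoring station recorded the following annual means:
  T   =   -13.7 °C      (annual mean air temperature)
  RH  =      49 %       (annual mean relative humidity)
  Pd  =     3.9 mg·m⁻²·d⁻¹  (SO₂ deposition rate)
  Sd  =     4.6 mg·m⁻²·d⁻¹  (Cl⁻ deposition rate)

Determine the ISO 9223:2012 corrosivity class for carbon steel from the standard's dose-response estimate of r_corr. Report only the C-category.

carbon steel: temperature factor f = +0.150·(-23.7) = -3.5550
  SO₂ term: 1.77·3.9^0.52·exp(0.02·49-3.5550) = 0.2735
  Sd branch = 0.102·Sd^0.62·e^(0.033·RH+0.04·T) = 0.7652 μm/a
  r_corr = 0.2735 + 0.7652 = 1.039 μm/a
Category bounds: 0…1.3 μm/a bracket r_corr ⇒ C1

C1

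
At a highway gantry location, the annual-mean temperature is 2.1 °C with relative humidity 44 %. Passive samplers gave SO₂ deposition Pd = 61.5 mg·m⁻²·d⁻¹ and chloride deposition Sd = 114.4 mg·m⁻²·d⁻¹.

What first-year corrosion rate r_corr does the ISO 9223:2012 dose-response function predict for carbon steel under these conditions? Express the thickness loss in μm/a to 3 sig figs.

r_corr = 20.1 μm/a

carbon steel: temperature factor f = +0.150·(-7.9) = -1.1850
  SO₂ term: 1.77·61.5^0.52·exp(0.02·44-1.1850) = 11.11
  Sd branch = 0.102·Sd^0.62·e^(0.033·RH+0.04·T) = 8.952 μm/a
  r_corr = 11.11 + 8.952 = 20.06 μm/a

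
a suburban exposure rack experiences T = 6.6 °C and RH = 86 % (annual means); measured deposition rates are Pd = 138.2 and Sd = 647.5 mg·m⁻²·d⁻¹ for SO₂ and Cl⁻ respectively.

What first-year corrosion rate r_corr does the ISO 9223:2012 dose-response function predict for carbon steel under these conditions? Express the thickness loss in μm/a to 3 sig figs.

r_corr = 203 μm/a

carbon steel: temperature factor f = +0.150·(-3.4) = -0.5100
  sulphur-dioxide contribution → 77.01 μm/a
  chloride contribution → 125.5 μm/a
  ⇒ r_corr(carbon steel) = 202.5 μm/a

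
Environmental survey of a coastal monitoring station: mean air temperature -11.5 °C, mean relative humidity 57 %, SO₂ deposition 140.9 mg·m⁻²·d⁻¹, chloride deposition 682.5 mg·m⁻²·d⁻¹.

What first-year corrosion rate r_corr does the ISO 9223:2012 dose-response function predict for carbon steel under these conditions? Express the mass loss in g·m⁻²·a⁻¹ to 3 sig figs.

carbon steel: T≤10 °C ⇒ hinge +0.150·(-11.5−10) = -3.2250
  Pd branch = 1.77·Pd^0.52·e^(0.02·RH+f) = 2.883 μm/a
  Cl⁻ term: 0.102·682.5^0.62·exp(0.033·57+0.04·-11.5) = 24.15
  r_corr = 2.883 + 24.15 = 27.03 μm/a
Convert to mass loss: 27.03 μm/a × 7.85 g/cm³ = 212.2 g·m⁻²·a⁻¹

r_corr = 212 g·m⁻²·a⁻¹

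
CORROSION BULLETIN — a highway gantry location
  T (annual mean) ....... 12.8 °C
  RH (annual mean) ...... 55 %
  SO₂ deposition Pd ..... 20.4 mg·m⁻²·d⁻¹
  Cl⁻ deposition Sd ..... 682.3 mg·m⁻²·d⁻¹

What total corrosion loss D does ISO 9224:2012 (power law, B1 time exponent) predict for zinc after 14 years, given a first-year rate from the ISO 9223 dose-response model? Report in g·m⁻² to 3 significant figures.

zinc: f(T) = -0.071·(T−10) [T>10 °C] = -0.1988
  sulphur-dioxide contribution → 0.5003 μm/a
  chloride contribution → 3.327 μm/a
  ⇒ r_corr(zinc) = 3.827 μm/a
ISO 9224: D(t) = r_corr · t^b with b = 0.813 (zinc, B1)
  D(14) = 3.827 × 14^0.813 = 3.827 × 8.547 = 32.71 μm
  Mass loss = 32.71 μm × 7.14 g/cm³ = 233.5 g·m⁻²

D(14) = 234 g·m⁻²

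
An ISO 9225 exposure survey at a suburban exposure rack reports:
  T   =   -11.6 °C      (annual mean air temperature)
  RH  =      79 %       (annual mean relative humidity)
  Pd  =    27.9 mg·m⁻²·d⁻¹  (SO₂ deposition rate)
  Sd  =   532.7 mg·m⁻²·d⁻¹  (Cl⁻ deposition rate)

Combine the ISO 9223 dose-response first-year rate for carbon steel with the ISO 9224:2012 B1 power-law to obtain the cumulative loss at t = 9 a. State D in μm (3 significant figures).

carbon steel: f(T) = +0.150·(T−10) [T≤10 °C] = -3.2400
  sulphur-dioxide contribution → 1.9 μm/a
  chloride contribution → 42.63 μm/a
  ⇒ r_corr(carbon steel) = 44.53 μm/a
Long-term exponent b (ISO 9224 Table 2, B1) = 0.523
  D(9) = 44.53 × 9^0.523 = 44.53 × 3.156 = 140.5 μm

D(9) = 141 μm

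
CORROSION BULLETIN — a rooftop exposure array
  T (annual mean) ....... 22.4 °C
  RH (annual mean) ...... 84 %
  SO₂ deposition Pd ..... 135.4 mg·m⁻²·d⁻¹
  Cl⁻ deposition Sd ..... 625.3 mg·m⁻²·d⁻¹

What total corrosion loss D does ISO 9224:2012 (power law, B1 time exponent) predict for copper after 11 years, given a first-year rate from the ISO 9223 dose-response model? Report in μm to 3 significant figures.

copper: temperature factor f = -0.080·(12.4) = -0.9920
  SO₂ term: 0.0053·135.4^0.26·exp(0.059·84-0.9920) = 1
  Cl⁻ term: 0.01025·625.3^0.27·exp(0.036·84+0.049·22.4) = 3.595
  sum: 1 + 3.595 → r_corr = 4.595 μm/a
Power-law: D(11) = r_corr · 11^0.667
  D(11) = 4.595 × 11^0.667 = 4.595 × 4.95 = 22.74 μm

D(11) = 22.7 μm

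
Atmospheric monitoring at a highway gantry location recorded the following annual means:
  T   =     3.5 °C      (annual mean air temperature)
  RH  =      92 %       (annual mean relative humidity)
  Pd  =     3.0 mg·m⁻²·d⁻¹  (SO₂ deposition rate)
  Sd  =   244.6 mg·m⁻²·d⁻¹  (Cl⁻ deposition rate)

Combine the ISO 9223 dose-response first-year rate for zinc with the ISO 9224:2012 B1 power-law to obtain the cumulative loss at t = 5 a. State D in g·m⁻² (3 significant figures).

D(5) = 59.6 g·m⁻²

zinc: f(T) = +0.038·(T−10) [T≤10 °C] = -0.2470
  SO₂ term: 0.0129·3.0^0.44·exp(0.046·92-0.2470) = 1.125
  Cl⁻ term: 0.0175·244.6^0.57·exp(0.008·92+0.085·3.5) = 1.131
  r_corr = 1.125 + 1.131 = 2.256 μm/a
ISO 9224: D(t) = r_corr · t^b with b = 0.813 (zinc, B1)
  D(5) = 2.256 × 5^0.813 = 2.256 × 3.701 = 8.347 μm
  Mass loss = 8.347 μm × 7.14 g/cm³ = 59.6 g·m⁻²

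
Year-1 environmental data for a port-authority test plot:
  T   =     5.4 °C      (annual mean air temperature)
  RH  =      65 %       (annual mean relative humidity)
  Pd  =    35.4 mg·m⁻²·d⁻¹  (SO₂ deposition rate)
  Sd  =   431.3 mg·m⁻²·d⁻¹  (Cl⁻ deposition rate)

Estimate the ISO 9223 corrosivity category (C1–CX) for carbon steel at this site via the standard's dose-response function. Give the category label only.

C4

carbon steel: T≤10 °C ⇒ hinge +0.150·(5.4−10) = -0.6900
  Pd branch = 1.77·Pd^0.52·e^(0.02·RH+f) = 20.81 μm/a
  Cl⁻ term: 0.102·431.3^0.62·exp(0.033·65+0.04·5.4) = 46.51
  sum: 20.81 + 46.51 → r_corr = 67.32 μm/a
67.3 μm/a falls in (50, 80] for carbon steel → category C4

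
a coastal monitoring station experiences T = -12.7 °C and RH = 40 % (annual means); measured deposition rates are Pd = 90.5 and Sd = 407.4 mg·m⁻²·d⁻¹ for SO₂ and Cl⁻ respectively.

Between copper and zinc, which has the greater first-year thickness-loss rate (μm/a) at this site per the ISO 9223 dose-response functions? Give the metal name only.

copper: f(T) = +0.126·(T−10) [T≤10 °C] = -2.8602
  sulphur-dioxide contribution → 0.01037 μm/a
  chloride contribution → 0.1176 μm/a
  total first-year rate 0.128 μm/a
zinc: f(T) = +0.038·(T−10) [T≤10 °C] = -0.8626
  sulphur-dioxide contribution → 0.2489 μm/a
  chloride contribution → 0.2517 μm/a
  total first-year rate 0.5006 μm/a
Ordering by μm/a: zinc (0.501) > copper (0.128)

zinc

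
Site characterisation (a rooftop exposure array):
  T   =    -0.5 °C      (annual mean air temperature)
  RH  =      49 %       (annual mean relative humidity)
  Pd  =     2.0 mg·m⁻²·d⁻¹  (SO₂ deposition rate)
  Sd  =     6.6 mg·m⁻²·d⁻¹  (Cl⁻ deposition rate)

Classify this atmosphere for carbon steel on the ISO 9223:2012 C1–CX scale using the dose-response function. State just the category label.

C2

carbon steel: temperature factor f = +0.150·(-10.5) = -1.5750
  sulphur-dioxide contribution → 1.4 μm/a
  chloride contribution → 1.623 μm/a
  ⇒ r_corr(carbon steel) = 3.023 μm/a
ISO 9223 Table 2 (carbon steel): 1.3 < 3.02 ≤ 25 μm/a ⇒ C2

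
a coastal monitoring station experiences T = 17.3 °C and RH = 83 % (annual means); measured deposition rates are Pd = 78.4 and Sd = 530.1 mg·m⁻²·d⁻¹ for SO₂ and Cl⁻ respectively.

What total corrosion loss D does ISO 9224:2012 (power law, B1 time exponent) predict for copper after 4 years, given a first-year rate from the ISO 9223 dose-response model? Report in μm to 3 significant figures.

copper: f(T) = -0.080·(T−10) [T>10 °C] = -0.5840
  SO₂ term: 0.0053·78.4^0.26·exp(0.059·83-0.5840) = 1.23
  Sd branch = 0.01025·Sd^0.27·e^(0.036·RH+0.049·T) = 2.583 μm/a
  r_corr = 1.23 + 2.583 = 3.813 μm/a
Power-law: D(4) = r_corr · 4^0.667
  D(4) = 3.813 × 4^0.667 = 3.813 × 2.521 = 9.613 μm

D(4) = 9.61 μm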